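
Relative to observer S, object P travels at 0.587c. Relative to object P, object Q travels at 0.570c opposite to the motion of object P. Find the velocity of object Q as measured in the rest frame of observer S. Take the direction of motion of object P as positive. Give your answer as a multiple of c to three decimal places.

+0.026c

With v = 0.587 and u' = -0.570 (in units of c),
u = (u' + v)/(1 + u'v/c²):
u = (-0.570 + 0.587) / (1 + (-0.570)·0.587) = 0.0170/0.6654 = 0.0255
(Galilean addition would give +0.017c.)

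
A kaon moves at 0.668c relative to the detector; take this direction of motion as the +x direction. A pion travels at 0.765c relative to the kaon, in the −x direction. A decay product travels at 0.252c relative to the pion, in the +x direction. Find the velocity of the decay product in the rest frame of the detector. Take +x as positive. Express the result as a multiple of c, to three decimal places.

+0.056c

Apply u = (u' + v)/(1 + u'v/c²) successively, working outward toward the detector.
Start: velocity of the kaon relative to the detector = 0.6680c.
Compose with the pion (u' = -0.765 in the kaon frame): u_1 = (-0.765 + 0.668) / (1 + (-0.765)·0.668) = -0.0970/0.4890 = -0.1984.
Compose with the decay product (u' = 0.252 in the pion frame): u_2 = (0.252 + (-0.198)) / (1 + 0.252·(-0.198)) = 0.0536/0.9500 = 0.0564.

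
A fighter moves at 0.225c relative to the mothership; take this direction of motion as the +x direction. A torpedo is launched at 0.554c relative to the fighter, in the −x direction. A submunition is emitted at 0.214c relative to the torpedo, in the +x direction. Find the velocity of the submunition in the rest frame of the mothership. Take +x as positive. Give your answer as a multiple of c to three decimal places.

Apply u = (u' + v)/(1 + u'v/c²) successively, working outward toward the mothership.
Start: velocity of the fighter relative to the mothership = 0.2250c.
Compose with the torpedo (u' = -0.554 in the fighter frame): u_1 = (-0.554 + 0.225) / (1 + (-0.554)·0.225) = -0.3290/0.8753 = -0.3758.
Compose with the submunition (u' = 0.214 in the torpedo frame): u_2 = (0.214 + (-0.376)) / (1 + 0.214·(-0.376)) = -0.1618/0.9196 = -0.1760.

-0.176c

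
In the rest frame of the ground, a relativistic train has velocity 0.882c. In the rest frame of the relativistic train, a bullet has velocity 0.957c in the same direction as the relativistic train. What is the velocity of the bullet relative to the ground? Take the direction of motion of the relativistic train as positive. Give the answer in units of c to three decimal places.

With v = 0.882 and u' = 0.957 (in units of c),
u = (u' + v)/(1 + u'v/c²):
u = (0.957 + 0.882) / (1 + 0.957·0.882) = 1.8390/1.8441 = 0.9972
(Galilean addition would give +1.839c, exceeding c.)

0.997c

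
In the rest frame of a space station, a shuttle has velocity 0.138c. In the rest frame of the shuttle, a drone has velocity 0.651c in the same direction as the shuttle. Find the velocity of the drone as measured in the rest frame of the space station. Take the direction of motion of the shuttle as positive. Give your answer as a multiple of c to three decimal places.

With v = 0.138 and u' = 0.651 (in units of c),
u = (u' + v)/(1 + u'v/c²):
u = (0.651 + 0.138) / (1 + 0.651·0.138) = 0.7890/1.0898 = 0.7240

0.724c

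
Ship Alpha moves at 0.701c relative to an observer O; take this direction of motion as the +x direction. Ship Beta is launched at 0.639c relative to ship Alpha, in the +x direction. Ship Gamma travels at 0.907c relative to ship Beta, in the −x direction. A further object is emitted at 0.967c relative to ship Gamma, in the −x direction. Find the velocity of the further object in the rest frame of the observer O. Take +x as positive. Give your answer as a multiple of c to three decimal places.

Apply u = (u' + v)/(1 + u'v/c²) successively, working outward toward the observer O.
Start: velocity of ship Alpha relative to the observer O = 0.7010c.
Compose with ship Beta (u' = 0.639 in ship Alpha frame): u_1 = (0.639 + 0.701) / (1 + 0.639·0.701) = 1.3400/1.4479 = 0.9255.
Compose with ship Gamma (u' = -0.907 in ship Beta frame): u_2 = (-0.907 + 0.925) / (1 + (-0.907)·0.925) = 0.0185/0.1606 = 0.1149.
Compose with the further object (u' = -0.967 in ship Gamma frame): u_3 = (-0.967 + 0.115) / (1 + (-0.967)·0.115) = -0.8521/0.8889 = -0.9586.

-0.959c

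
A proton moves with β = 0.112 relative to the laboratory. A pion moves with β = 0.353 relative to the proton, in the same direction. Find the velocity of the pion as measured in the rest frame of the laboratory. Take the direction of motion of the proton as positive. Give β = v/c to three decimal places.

With v = 0.112 and u' = 0.353 (in units of c),
u = (u' + v)/(1 + u'v/c²):
u = (0.353 + 0.112) / (1 + 0.353·0.112) = 0.4650/1.0395 = 0.4473

β = 0.447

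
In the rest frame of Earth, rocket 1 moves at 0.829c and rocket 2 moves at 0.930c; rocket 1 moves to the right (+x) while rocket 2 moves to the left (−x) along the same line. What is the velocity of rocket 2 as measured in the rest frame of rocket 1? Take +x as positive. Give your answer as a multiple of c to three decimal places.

-0.993c

β_A = 0.829, β_B = -0.930.
Transform to A's frame with the inverse velocity-addition law: u' = (u − v)/(1 − uv/c²), taking u = β_B and v = β_A.
u' = (-0.930 − 0.829) / (1 − (0.829)(-0.930)) = -1.7590/1.7710 = -0.9932.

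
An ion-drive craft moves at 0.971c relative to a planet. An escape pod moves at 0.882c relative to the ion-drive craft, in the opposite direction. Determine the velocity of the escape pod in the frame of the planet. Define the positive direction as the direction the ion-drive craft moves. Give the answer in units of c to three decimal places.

+0.620c

With v = 0.971 and u' = -0.882 (in units of c),
u = (u' + v)/(1 + u'v/c²):
u = (-0.882 + 0.971) / (1 + (-0.882)·0.971) = 0.0890/0.1436 = 0.6199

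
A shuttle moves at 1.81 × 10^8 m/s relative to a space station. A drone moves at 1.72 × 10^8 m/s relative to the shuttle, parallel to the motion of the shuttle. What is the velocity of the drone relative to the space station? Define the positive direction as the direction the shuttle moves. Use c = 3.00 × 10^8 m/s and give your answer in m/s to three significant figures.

2.62 × 10^8 m/s

In units of c (dividing by 3.00 × 10^8 m/s): v = 0.603, u' = 0.573.
u = (u' + v)/(1 + u'v/c²):
u = (0.573 + 0.603) / (1 + 0.573·0.603) = 1.1767/1.3459 = 0.8743
(Galilean addition would give +1.177c, exceeding c.)
Converting back: u = 0.8743 × 3.00 × 10^8 m/s.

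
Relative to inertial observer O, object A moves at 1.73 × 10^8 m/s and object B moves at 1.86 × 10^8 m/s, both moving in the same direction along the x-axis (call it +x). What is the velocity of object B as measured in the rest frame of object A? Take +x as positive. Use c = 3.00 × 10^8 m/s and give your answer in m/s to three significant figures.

β_A = 0.577, β_B = 0.620 (dividing each by c = 3.00 × 10^8 m/s).
Transform to A's frame with the inverse velocity-addition law: u' = (u − v)/(1 − uv/c²), taking u = β_B and v = β_A.
u' = (0.620 − 0.577) / (1 − (0.577)(0.620)) = 0.0433/0.6425 = 0.0674.
u' = 0.0674 × 3.00 × 10^8 m/s.

+2.02 × 10^7 m/s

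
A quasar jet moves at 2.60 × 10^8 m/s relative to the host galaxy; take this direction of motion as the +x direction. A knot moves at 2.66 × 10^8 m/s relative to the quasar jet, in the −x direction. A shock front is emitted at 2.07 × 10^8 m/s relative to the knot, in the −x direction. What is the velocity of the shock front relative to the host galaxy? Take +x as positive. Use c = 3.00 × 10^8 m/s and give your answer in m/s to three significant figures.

Apply u = (u' + v)/(1 + u'v/c²) successively, working outward toward the host galaxy.
(Dividing each given speed by c = 3.00 × 10^8 m/s to work in units of c.)
Start: velocity of the quasar jet relative to the host galaxy = 0.8667c.
Compose with the knot (u' = -0.887 in the quasar jet frame): u_1 = (-0.887 + 0.867) / (1 + (-0.887)·0.867) = -0.0200/0.2316 = -0.0864.
Compose with the shock front (u' = -0.690 in the knot frame): u_2 = (-0.690 + (-0.086)) / (1 + (-0.690)·(-0.086)) = -0.7764/1.0596 = -0.7327.
So u = -0.7327 × 3.00 × 10^8 m/s.

-2.20 × 10^8 m/s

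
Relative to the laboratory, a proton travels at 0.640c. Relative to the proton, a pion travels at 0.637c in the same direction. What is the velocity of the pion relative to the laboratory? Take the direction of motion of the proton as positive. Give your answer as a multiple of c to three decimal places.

With v = 0.640 and u' = 0.637 (in units of c),
u = (u' + v)/(1 + u'v/c²):
u = (0.637 + 0.640) / (1 + 0.637·0.640) = 1.2770/1.4077 = 0.9072
(Galilean addition would give +1.277c, exceeding c.)

0.907c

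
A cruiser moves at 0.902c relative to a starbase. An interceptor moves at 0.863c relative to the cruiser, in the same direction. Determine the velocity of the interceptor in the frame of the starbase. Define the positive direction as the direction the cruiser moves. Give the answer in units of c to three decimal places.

0.992c

With v = 0.902 and u' = 0.863 (in units of c),
u = (u' + v)/(1 + u'v/c²):
u = (0.863 + 0.902) / (1 + 0.863·0.902) = 1.7650/1.7784 = 0.9925
(Galilean addition would give +1.765c, exceeding c.)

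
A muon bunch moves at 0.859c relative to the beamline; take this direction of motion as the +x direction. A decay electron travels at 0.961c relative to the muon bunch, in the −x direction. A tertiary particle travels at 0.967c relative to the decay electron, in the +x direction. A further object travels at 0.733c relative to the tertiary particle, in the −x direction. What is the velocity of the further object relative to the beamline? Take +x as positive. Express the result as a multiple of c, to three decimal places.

+0.413c

Apply u = (u' + v)/(1 + u'v/c²) successively, working outward toward the beamline.
Start: velocity of the muon bunch relative to the beamline = 0.8590c.
Compose with the decay electron (u' = -0.961 in the muon bunch frame): u_1 = (-0.961 + 0.859) / (1 + (-0.961)·0.859) = -0.1020/0.1745 = -0.5845.
Compose with the tertiary particle (u' = 0.967 in the decay electron frame): u_2 = (0.967 + (-0.585)) / (1 + 0.967·(-0.585)) = 0.3825/0.4348 = 0.8797.
Compose with the further object (u' = -0.733 in the tertiary particle frame): u_3 = (-0.733 + 0.880) / (1 + (-0.733)·0.880) = 0.1467/0.3552 = 0.4131.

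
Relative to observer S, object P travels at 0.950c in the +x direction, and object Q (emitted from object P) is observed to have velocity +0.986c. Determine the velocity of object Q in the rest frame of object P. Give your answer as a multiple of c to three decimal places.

+0.569c

Invert the composition law: u' = (u − v)/(1 − uv/c²).
u' = (0.986 − 0.950) / (1 − (0.986)(0.950)) = 0.0360/0.0633 = 0.5687.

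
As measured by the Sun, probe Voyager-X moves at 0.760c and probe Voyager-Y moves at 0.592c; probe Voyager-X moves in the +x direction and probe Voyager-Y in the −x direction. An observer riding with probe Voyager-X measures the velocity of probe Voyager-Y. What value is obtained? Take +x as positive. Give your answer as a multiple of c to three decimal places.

β_A = 0.760, β_B = -0.592.
Transform to A's frame with the inverse velocity-addition law: u' = (u − v)/(1 − uv/c²), taking u = β_B and v = β_A.
u' = (-0.592 − 0.760) / (1 − (0.760)(-0.592)) = -1.3520/1.4499 = -0.9325.

-0.932c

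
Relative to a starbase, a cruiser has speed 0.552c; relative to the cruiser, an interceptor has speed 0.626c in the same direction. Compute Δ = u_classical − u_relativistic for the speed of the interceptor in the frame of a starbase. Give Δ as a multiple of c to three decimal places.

Δ = 0.303c

Galilean: u_cl = 0.626 + 0.552 = 1.1780.
Relativistic: u_rel = (0.626 + 0.552) / (1 + 0.626·0.552) = 1.1780/1.3456 = 0.8755.
Δ = 1.1780 − 0.8755 = 0.3025.
(The classical prediction exceeds c; the relativistic result does not.)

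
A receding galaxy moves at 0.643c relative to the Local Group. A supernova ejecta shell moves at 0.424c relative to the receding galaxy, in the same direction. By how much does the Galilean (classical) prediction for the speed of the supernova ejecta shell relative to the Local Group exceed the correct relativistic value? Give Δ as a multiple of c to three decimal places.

Δ = 0.229c

Galilean: u_cl = 0.424 + 0.643 = 1.0670.
Relativistic: u_rel = (0.424 + 0.643) / (1 + 0.424·0.643) = 1.0670/1.2726 = 0.8384.
Δ = 1.0670 − 0.8384 = 0.2286.
(The classical prediction exceeds c; the relativistic result does not.)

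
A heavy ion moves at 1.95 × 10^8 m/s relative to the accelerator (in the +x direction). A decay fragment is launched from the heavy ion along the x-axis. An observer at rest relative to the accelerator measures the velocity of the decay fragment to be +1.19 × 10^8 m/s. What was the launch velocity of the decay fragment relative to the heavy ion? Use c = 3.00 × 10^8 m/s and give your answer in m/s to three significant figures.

v = 0.650c, u = 0.397c.
Invert the composition law: u' = (u − v)/(1 − uv/c²).
u' = (0.397 − 0.650) / (1 − (0.397)(0.650)) = -0.2533/0.7422 = -0.3413.
u' = -0.3413 × 3.00 × 10^8 m/s.

-1.02 × 10^8 m/s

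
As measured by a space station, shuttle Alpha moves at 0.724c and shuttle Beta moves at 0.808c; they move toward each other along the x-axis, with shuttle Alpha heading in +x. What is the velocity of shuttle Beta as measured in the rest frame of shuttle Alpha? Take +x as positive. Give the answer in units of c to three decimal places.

β_A = 0.724, β_B = -0.808.
Transform to A's frame with the inverse velocity-addition law: u' = (u − v)/(1 − uv/c²), taking u = β_B and v = β_A.
u' = (-0.808 − 0.724) / (1 − (0.724)(-0.808)) = -1.5320/1.5850 = -0.9666.

-0.967c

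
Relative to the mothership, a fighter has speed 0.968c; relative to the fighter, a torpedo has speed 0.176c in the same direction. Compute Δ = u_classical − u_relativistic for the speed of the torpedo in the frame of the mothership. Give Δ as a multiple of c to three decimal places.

Galilean: u_cl = 0.176 + 0.968 = 1.1440.
Relativistic: u_rel = (0.176 + 0.968) / (1 + 0.176·0.968) = 1.1440/1.1704 = 0.9775.
Δ = 1.1440 − 0.9775 = 0.1665.
(The classical prediction exceeds c; the relativistic result does not.)

Δ = 0.167c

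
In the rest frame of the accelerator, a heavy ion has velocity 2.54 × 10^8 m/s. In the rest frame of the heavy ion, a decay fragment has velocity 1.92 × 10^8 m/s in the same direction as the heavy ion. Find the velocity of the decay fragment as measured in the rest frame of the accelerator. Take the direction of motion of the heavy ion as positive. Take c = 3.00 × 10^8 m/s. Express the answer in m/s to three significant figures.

2.89 × 10^8 m/s

In units of c (dividing by 3.00 × 10^8 m/s): v = 0.847, u' = 0.640.
u = (u' + v)/(1 + u'v/c²):
u = (0.640 + 0.847) / (1 + 0.640·0.847) = 1.4867/1.5419 = 0.9642
(Galilean addition would give +1.487c, exceeding c.)
Converting back: u = 0.9642 × 3.00 × 10^8 m/s.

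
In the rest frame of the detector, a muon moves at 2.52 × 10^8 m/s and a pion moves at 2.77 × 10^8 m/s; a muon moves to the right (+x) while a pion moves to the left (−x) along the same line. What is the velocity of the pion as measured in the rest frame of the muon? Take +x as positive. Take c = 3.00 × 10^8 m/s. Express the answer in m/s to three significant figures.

β_A = 0.840, β_B = -0.923 (dividing each by c = 3.00 × 10^8 m/s).
Transform to A's frame with the inverse velocity-addition law: u' = (u − v)/(1 − uv/c²), taking u = β_B and v = β_A.
u' = (-0.923 − 0.840) / (1 − (0.840)(-0.923)) = -1.7633/1.7756 = -0.9931.
u' = -0.9931 × 3.00 × 10^8 m/s.

-2.98 × 10^8 m/s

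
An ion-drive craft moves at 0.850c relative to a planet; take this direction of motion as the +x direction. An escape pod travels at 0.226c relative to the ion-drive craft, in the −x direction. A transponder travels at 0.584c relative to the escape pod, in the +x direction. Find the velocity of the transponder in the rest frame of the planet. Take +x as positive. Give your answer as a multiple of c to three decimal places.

+0.935c

Apply u = (u' + v)/(1 + u'v/c²) successively, working outward toward the planet.
Start: velocity of the ion-drive craft relative to the planet = 0.8500c.
Compose with the escape pod (u' = -0.226 in the ion-drive craft frame): u_1 = (-0.226 + 0.850) / (1 + (-0.226)·0.850) = 0.6240/0.8079 = 0.7724.
Compose with the transponder (u' = 0.584 in the escape pod frame): u_2 = (0.584 + 0.772) / (1 + 0.584·0.772) = 1.3564/1.4511 = 0.9347.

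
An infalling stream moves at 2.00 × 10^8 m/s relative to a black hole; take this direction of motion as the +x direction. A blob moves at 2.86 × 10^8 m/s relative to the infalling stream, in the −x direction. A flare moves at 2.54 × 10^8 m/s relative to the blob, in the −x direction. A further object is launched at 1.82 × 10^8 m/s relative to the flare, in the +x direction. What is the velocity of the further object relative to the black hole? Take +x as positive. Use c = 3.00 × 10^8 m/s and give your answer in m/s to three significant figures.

-2.77 × 10^8 m/s

Apply u = (u' + v)/(1 + u'v/c²) successively, working outward toward the black hole.
(Dividing each given speed by c = 3.00 × 10^8 m/s to work in units of c.)
Start: velocity of the infalling stream relative to the black hole = 0.6667c.
Compose with the blob (u' = -0.953 in the infalling stream frame): u_1 = (-0.953 + 0.667) / (1 + (-0.953)·0.667) = -0.2867/0.3644 = -0.7866.
Compose with the flare (u' = -0.847 in the blob frame): u_2 = (-0.847 + (-0.787)) / (1 + (-0.847)·(-0.787)) = -1.6333/1.6660 = -0.9804.
Compose with the further object (u' = 0.607 in the flare frame): u_3 = (0.607 + (-0.980)) / (1 + 0.607·(-0.980)) = -0.3737/0.4052 = -0.9221.
So u = -0.9221 × 3.00 × 10^8 m/s.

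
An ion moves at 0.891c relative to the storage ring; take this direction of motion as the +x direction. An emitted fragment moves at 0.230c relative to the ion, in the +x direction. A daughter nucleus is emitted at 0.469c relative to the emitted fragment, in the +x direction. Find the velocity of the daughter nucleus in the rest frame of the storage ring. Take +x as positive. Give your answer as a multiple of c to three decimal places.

Apply u = (u' + v)/(1 + u'v/c²) successively, working outward toward the storage ring.
Start: velocity of the ion relative to the storage ring = 0.8910c.
Compose with the emitted fragment (u' = 0.230 in the ion frame): u_1 = (0.230 + 0.891) / (1 + 0.230·0.891) = 1.1210/1.2049 = 0.9303.
Compose with the daughter nucleus (u' = 0.469 in the emitted fragment frame): u_2 = (0.469 + 0.930) / (1 + 0.469·0.930) = 1.3993/1.4363 = 0.9742.

0.974c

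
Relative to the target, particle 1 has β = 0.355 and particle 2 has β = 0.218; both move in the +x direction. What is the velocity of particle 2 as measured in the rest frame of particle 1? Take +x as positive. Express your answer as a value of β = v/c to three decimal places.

β_A = 0.355, β_B = 0.218.
Transform to A's frame with the inverse velocity-addition law: u' = (u − v)/(1 − uv/c²), taking u = β_B and v = β_A.
u' = (0.218 − 0.355) / (1 − (0.355)(0.218)) = -0.1370/0.9226 = -0.1485.

β = -0.148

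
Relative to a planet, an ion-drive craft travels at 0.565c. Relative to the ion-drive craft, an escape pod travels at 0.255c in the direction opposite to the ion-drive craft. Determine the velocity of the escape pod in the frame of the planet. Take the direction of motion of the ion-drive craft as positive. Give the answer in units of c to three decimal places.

+0.362c

With v = 0.565 and u' = -0.255 (in units of c),
u = (u' + v)/(1 + u'v/c²):
u = (-0.255 + 0.565) / (1 + (-0.255)·0.565) = 0.3100/0.8559 = 0.3622
(Galilean addition would give +0.310c.)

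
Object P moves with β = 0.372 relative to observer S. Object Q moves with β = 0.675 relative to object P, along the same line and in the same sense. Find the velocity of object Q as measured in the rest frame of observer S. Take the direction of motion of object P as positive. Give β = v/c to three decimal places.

β = 0.837

With v = 0.372 and u' = 0.675 (in units of c),
u = (u' + v)/(1 + u'v/c²):
u = (0.675 + 0.372) / (1 + 0.675·0.372) = 1.0470/1.2511 = 0.8369
(Galilean addition would give +1.047c, exceeding c.)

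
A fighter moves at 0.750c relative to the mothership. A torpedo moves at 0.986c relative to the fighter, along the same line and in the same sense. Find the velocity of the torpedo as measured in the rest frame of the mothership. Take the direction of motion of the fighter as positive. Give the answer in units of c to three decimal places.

With v = 0.750 and u' = 0.986 (in units of c),
u = (u' + v)/(1 + u'v/c²):
u = (0.986 + 0.750) / (1 + 0.986·0.750) = 1.7360/1.7395 = 0.9980
(Galilean addition would give +1.736c, exceeding c.)

0.998c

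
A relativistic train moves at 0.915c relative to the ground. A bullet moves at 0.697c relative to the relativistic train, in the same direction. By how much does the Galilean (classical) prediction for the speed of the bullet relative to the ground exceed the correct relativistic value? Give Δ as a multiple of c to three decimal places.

Δ = 0.628c

Galilean: u_cl = 0.697 + 0.915 = 1.6120.
Relativistic: u_rel = (0.697 + 0.915) / (1 + 0.697·0.915) = 1.6120/1.6378 = 0.9843.
Δ = 1.6120 − 0.9843 = 0.6277.
(The classical prediction exceeds c; the relativistic result does not.)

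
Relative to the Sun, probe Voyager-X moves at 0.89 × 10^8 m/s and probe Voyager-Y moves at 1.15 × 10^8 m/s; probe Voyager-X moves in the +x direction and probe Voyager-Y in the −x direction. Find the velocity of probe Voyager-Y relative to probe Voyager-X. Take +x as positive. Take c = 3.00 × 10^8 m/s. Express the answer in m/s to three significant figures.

-1.83 × 10^8 m/s

β_A = 0.297, β_B = -0.383 (dividing each by c = 3.00 × 10^8 m/s).
Transform to A's frame with the inverse velocity-addition law: u' = (u − v)/(1 − uv/c²), taking u = β_B and v = β_A.
u' = (-0.383 − 0.297) / (1 − (0.297)(-0.383)) = -0.6800/1.1137 = -0.6106.
u' = -0.6106 × 3.00 × 10^8 m/s.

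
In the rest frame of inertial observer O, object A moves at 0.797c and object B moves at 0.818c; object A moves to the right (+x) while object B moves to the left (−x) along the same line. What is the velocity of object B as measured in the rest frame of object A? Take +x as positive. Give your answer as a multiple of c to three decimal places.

β_A = 0.797, β_B = -0.818.
Transform to A's frame with the inverse velocity-addition law: u' = (u − v)/(1 − uv/c²), taking u = β_B and v = β_A.
u' = (-0.818 − 0.797) / (1 − (0.797)(-0.818)) = -1.6150/1.6519 = -0.9776.

-0.978c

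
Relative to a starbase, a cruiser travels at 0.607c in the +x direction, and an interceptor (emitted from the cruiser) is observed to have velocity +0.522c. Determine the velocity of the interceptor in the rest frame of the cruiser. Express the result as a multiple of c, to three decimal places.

Invert the composition law: u' = (u − v)/(1 − uv/c²).
u' = (0.522 − 0.607) / (1 − (0.522)(0.607)) = -0.0850/0.6831 = -0.1244.

-0.124c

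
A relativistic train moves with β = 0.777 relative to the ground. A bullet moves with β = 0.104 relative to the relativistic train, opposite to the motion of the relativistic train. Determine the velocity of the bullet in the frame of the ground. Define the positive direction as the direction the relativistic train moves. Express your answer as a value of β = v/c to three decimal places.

With v = 0.777 and u' = -0.104 (in units of c),
u = (u' + v)/(1 + u'v/c²):
u = (-0.104 + 0.777) / (1 + (-0.104)·0.777) = 0.6730/0.9192 = 0.7322

β = +0.732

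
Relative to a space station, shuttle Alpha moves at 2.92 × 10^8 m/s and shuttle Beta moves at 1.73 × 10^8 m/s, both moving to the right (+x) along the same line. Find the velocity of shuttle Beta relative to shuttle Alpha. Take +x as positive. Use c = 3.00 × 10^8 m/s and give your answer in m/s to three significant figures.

-2.71 × 10^8 m/s

β_A = 0.973, β_B = 0.577 (dividing each by c = 3.00 × 10^8 m/s).
Transform to A's frame with the inverse velocity-addition law: u' = (u − v)/(1 − uv/c²), taking u = β_B and v = β_A.
u' = (0.577 − 0.973) / (1 − (0.973)(0.577)) = -0.3967/0.4387 = -0.9042.
u' = -0.9042 × 3.00 × 10^8 m/s.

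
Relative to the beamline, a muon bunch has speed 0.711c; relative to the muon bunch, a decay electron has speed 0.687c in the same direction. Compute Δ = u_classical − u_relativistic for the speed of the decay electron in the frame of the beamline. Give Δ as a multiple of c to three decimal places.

Δ = 0.459c

Galilean: u_cl = 0.687 + 0.711 = 1.3980.
Relativistic: u_rel = (0.687 + 0.711) / (1 + 0.687·0.711) = 1.3980/1.4885 = 0.9392.
Δ = 1.3980 − 0.9392 = 0.4588.
(The classical prediction exceeds c; the relativistic result does not.)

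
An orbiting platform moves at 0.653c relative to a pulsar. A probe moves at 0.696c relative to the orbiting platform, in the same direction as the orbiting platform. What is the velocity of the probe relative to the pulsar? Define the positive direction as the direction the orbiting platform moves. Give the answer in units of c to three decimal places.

With v = 0.653 and u' = 0.696 (in units of c),
u = (u' + v)/(1 + u'v/c²):
u = (0.696 + 0.653) / (1 + 0.696·0.653) = 1.3490/1.4545 = 0.9275
(Galilean addition would give +1.349c, exceeding c.)

0.927c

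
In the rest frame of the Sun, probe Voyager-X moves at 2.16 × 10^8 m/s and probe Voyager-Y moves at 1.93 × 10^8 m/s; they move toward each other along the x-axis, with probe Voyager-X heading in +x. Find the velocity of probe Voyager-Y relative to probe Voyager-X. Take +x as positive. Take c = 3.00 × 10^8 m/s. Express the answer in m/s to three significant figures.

-2.80 × 10^8 m/s

β_A = 0.720, β_B = -0.643 (dividing each by c = 3.00 × 10^8 m/s).
Transform to A's frame with the inverse velocity-addition law: u' = (u − v)/(1 − uv/c²), taking u = β_B and v = β_A.
u' = (-0.643 − 0.720) / (1 − (0.720)(-0.643)) = -1.3633/1.4632 = -0.9317.
u' = -0.9317 × 3.00 × 10^8 m/s.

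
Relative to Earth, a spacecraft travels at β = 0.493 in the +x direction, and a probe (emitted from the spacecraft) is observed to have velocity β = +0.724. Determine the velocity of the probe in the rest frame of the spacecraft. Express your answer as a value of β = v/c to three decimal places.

β = +0.359

Invert the composition law: u' = (u − v)/(1 − uv/c²).
u' = (0.724 − 0.493) / (1 − (0.724)(0.493)) = 0.2310/0.6431 = 0.3592.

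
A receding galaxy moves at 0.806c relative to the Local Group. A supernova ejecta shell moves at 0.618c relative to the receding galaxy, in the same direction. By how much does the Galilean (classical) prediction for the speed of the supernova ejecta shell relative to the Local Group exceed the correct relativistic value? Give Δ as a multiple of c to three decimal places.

Galilean: u_cl = 0.618 + 0.806 = 1.4240.
Relativistic: u_rel = (0.618 + 0.806) / (1 + 0.618·0.806) = 1.4240/1.4981 = 0.9505.
Δ = 1.4240 − 0.9505 = 0.4735.
(The classical prediction exceeds c; the relativistic result does not.)

Δ = 0.473c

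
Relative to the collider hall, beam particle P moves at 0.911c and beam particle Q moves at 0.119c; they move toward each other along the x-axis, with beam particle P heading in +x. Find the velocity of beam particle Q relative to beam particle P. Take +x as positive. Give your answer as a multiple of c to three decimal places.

-0.929c

β_A = 0.911, β_B = -0.119.
Transform to A's frame with the inverse velocity-addition law: u' = (u − v)/(1 − uv/c²), taking u = β_B and v = β_A.
u' = (-0.119 − 0.911) / (1 − (0.911)(-0.119)) = -1.0300/1.1084 = -0.9293.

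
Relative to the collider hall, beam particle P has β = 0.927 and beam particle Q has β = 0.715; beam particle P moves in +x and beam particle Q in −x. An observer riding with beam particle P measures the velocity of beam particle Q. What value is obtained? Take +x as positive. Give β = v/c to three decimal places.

β_A = 0.927, β_B = -0.715.
Transform to A's frame with the inverse velocity-addition law: u' = (u − v)/(1 − uv/c²), taking u = β_B and v = β_A.
u' = (-0.715 − 0.927) / (1 − (0.927)(-0.715)) = -1.6420/1.6628 = -0.9875.

β = -0.987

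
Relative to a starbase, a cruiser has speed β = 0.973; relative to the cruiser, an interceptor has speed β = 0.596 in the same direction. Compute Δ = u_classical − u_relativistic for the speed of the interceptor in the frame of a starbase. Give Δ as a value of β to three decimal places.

Δ = 0.576

Galilean: u_cl = 0.596 + 0.973 = 1.5690.
Relativistic: u_rel = (0.596 + 0.973) / (1 + 0.596·0.973) = 1.5690/1.5799 = 0.9931.
Δ = 1.5690 − 0.9931 = 0.5759.
(The classical prediction exceeds c; the relativistic result does not.)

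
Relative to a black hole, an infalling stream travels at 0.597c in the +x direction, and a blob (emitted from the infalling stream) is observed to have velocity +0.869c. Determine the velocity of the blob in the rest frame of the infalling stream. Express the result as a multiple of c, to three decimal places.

Invert the composition law: u' = (u − v)/(1 − uv/c²).
u' = (0.869 − 0.597) / (1 − (0.869)(0.597)) = 0.2720/0.4812 = 0.5652.

+0.565c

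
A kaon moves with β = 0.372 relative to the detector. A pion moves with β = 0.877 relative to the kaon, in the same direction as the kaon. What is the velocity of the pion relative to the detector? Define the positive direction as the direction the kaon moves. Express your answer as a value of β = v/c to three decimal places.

β = 0.942

With v = 0.372 and u' = 0.877 (in units of c),
u = (u' + v)/(1 + u'v/c²):
u = (0.877 + 0.372) / (1 + 0.877·0.372) = 1.2490/1.3262 = 0.9418
(Galilean addition would give +1.249c, exceeding c.)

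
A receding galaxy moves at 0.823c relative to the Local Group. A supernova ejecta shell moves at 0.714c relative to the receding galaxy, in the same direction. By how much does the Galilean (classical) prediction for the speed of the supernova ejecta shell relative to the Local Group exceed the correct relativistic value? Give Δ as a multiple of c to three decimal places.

Δ = 0.569c

Galilean: u_cl = 0.714 + 0.823 = 1.5370.
Relativistic: u_rel = (0.714 + 0.823) / (1 + 0.714·0.823) = 1.5370/1.5876 = 0.9681.
Δ = 1.5370 − 0.9681 = 0.5689.
(The classical prediction exceeds c; the relativistic result does not.)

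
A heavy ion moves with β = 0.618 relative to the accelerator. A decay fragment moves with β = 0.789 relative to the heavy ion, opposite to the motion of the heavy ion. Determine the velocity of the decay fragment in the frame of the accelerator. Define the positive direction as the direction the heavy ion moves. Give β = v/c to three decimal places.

With v = 0.618 and u' = -0.789 (in units of c),
u = (u' + v)/(1 + u'v/c²):
u = (-0.789 + 0.618) / (1 + (-0.789)·0.618) = -0.1710/0.5124 = -0.3337
(Galilean addition would give -0.171c.)

β = -0.334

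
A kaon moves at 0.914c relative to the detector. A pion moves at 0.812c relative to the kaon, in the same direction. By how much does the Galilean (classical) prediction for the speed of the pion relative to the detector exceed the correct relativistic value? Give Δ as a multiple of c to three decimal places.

Δ = 0.735c

Galilean: u_cl = 0.812 + 0.914 = 1.7260.
Relativistic: u_rel = (0.812 + 0.914) / (1 + 0.812·0.914) = 1.7260/1.7422 = 0.9907.
Δ = 1.7260 − 0.9907 = 0.7353.
(The classical prediction exceeds c; the relativistic result does not.)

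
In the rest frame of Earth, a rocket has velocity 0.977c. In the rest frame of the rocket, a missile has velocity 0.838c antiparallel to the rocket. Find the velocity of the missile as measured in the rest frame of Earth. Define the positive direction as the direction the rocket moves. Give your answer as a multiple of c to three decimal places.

With v = 0.977 and u' = -0.838 (in units of c),
u = (u' + v)/(1 + u'v/c²):
u = (-0.838 + 0.977) / (1 + (-0.838)·0.977) = 0.1390/0.1813 = 0.7668

+0.767c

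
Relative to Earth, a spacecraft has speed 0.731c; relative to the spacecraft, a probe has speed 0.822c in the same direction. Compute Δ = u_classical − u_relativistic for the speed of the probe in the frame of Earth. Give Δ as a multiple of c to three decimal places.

Galilean: u_cl = 0.822 + 0.731 = 1.5530.
Relativistic: u_rel = (0.822 + 0.731) / (1 + 0.822·0.731) = 1.5530/1.6009 = 0.9701.
Δ = 1.5530 − 0.9701 = 0.5829.
(The classical prediction exceeds c; the relativistic result does not.)

Δ = 0.583c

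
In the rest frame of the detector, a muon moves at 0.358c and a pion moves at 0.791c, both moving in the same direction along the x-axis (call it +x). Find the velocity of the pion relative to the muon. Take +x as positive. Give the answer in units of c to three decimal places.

β_A = 0.358, β_B = 0.791.
Transform to A's frame with the inverse velocity-addition law: u' = (u − v)/(1 − uv/c²), taking u = β_B and v = β_A.
u' = (0.791 − 0.358) / (1 − (0.358)(0.791)) = 0.4330/0.7168 = 0.6041.

+0.604c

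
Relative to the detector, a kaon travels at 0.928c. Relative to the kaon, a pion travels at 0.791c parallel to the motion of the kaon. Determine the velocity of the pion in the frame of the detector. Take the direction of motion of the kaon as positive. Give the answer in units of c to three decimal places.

0.991c

With v = 0.928 and u' = 0.791 (in units of c),
u = (u' + v)/(1 + u'v/c²):
u = (0.791 + 0.928) / (1 + 0.791·0.928) = 1.7190/1.7340 = 0.9913
(Galilean addition would give +1.719c, exceeding c.)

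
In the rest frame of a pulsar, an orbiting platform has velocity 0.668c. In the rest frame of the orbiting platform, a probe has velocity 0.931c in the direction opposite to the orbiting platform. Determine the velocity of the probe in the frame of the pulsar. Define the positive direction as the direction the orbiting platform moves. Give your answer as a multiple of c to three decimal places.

With v = 0.668 and u' = -0.931 (in units of c),
u = (u' + v)/(1 + u'v/c²):
u = (-0.931 + 0.668) / (1 + (-0.931)·0.668) = -0.2630/0.3781 = -0.6956

-0.696c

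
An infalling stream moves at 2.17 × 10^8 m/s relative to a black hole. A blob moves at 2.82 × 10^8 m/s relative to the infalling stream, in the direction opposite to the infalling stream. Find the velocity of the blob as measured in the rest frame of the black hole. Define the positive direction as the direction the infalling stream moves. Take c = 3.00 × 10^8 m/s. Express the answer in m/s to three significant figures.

-2.03 × 10^8 m/s

In units of c (dividing by 3.00 × 10^8 m/s): v = 0.723, u' = -0.940.
u = (u' + v)/(1 + u'v/c²):
u = (-0.940 + 0.723) / (1 + (-0.940)·0.723) = -0.2167/0.3201 = -0.6769
Converting back: u = -0.6769 × 3.00 × 10^8 m/s.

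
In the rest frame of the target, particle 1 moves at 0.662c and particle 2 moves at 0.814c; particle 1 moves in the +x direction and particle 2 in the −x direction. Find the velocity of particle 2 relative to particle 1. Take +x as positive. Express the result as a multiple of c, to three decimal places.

β_A = 0.662, β_B = -0.814.
Transform to A's frame with the inverse velocity-addition law: u' = (u − v)/(1 − uv/c²), taking u = β_B and v = β_A.
u' = (-0.814 − 0.662) / (1 − (0.662)(-0.814)) = -1.4760/1.5389 = -0.9591.

-0.959c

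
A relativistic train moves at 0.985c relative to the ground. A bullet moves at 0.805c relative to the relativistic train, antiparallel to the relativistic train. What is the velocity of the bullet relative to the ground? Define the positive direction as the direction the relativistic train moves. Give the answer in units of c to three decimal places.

+0.869c

With v = 0.985 and u' = -0.805 (in units of c),
u = (u' + v)/(1 + u'v/c²):
u = (-0.805 + 0.985) / (1 + (-0.805)·0.985) = 0.1800/0.2071 = 0.8693
(Galilean addition would give +0.180c.)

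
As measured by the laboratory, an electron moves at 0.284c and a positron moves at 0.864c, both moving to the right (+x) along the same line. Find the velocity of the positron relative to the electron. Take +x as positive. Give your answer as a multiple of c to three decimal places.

β_A = 0.284, β_B = 0.864.
Transform to A's frame with the inverse velocity-addition law: u' = (u − v)/(1 − uv/c²), taking u = β_B and v = β_A.
u' = (0.864 − 0.284) / (1 − (0.284)(0.864)) = 0.5800/0.7546 = 0.7686.

+0.769c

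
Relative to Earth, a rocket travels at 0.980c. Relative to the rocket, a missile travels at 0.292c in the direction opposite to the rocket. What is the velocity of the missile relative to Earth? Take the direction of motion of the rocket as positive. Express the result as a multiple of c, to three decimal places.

With v = 0.980 and u' = -0.292 (in units of c),
u = (u' + v)/(1 + u'v/c²):
u = (-0.292 + 0.980) / (1 + (-0.292)·0.980) = 0.6880/0.7138 = 0.9638

+0.964c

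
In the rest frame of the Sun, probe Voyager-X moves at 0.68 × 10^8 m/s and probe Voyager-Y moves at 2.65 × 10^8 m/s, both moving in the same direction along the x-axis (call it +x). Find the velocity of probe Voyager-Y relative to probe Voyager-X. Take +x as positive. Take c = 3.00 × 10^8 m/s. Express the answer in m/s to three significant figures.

+2.46 × 10^8 m/s

β_A = 0.227, β_B = 0.883 (dividing each by c = 3.00 × 10^8 m/s).
Transform to A's frame with the inverse velocity-addition law: u' = (u − v)/(1 − uv/c²), taking u = β_B and v = β_A.
u' = (0.883 − 0.227) / (1 − (0.227)(0.883)) = 0.6567/0.7998 = 0.8211.
u' = 0.8211 × 3.00 × 10^8 m/s.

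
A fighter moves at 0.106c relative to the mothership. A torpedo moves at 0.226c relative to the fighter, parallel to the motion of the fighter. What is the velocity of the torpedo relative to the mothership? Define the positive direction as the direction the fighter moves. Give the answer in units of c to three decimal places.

0.324c

With v = 0.106 and u' = 0.226 (in units of c),
u = (u' + v)/(1 + u'v/c²):
u = (0.226 + 0.106) / (1 + 0.226·0.106) = 0.3320/1.0240 = 0.3242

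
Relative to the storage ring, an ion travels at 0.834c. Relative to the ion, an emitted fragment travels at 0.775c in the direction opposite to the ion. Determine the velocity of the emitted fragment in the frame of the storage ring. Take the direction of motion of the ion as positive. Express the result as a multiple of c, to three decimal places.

+0.167c

With v = 0.834 and u' = -0.775 (in units of c),
u = (u' + v)/(1 + u'v/c²):
u = (-0.775 + 0.834) / (1 + (-0.775)·0.834) = 0.0590/0.3537 = 0.1668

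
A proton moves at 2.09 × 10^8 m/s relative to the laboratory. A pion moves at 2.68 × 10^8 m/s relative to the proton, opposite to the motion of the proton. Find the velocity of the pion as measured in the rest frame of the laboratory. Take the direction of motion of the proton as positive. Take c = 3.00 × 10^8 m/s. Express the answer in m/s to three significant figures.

In units of c (dividing by 3.00 × 10^8 m/s): v = 0.697, u' = -0.893.
u = (u' + v)/(1 + u'v/c²):
u = (-0.893 + 0.697) / (1 + (-0.893)·0.697) = -0.1967/0.3776 = -0.5208
(Galilean addition would give -0.197c.)
Converting back: u = -0.5208 × 3.00 × 10^8 m/s.

-1.56 × 10^8 m/s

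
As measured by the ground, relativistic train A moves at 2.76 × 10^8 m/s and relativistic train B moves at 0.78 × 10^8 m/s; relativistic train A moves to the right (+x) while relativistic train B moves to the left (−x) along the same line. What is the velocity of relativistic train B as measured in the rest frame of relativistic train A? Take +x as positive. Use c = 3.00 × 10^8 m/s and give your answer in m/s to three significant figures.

-2.86 × 10^8 m/s

β_A = 0.920, β_B = -0.260 (dividing each by c = 3.00 × 10^8 m/s).
Transform to A's frame with the inverse velocity-addition law: u' = (u − v)/(1 − uv/c²), taking u = β_B and v = β_A.
u' = (-0.260 − 0.920) / (1 − (0.920)(-0.260)) = -1.1800/1.2392 = -0.9522.
u' = -0.9522 × 3.00 × 10^8 m/s.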